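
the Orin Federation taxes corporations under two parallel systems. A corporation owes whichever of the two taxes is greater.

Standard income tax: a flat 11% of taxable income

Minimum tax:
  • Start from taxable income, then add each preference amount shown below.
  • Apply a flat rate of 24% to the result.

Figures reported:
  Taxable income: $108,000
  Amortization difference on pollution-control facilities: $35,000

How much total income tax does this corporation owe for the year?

$34,320

Minimum tax:
  Adjusted income: $108,000 + $35,000 = $143,000
  $143,000 × 24% = $34,320

Standard income tax:
  $108,000 × 11% = $11,880

$34,320 > $11,880, so the minimum tax is the binding amount.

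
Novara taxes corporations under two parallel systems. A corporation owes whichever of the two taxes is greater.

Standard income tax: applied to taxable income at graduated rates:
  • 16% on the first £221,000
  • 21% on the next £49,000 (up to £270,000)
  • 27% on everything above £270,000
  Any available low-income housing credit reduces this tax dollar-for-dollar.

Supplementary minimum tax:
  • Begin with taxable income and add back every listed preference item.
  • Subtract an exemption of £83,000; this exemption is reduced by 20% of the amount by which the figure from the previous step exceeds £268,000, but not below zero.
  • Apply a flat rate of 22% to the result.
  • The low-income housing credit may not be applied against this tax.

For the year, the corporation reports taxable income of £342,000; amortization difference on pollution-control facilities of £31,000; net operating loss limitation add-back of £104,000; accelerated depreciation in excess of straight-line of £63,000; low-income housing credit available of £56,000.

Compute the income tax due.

Standard income tax:
  £221,000 × 16% = £35,360
  £49,000 × 21% = £10,290
  £72,000 × 27% = £19,440
  → £65,090
  Less low-income housing credit £56,000 → £9,090

Supplementary minimum tax:
  Adjusted income: £342,000 + £31,000 + £104,000 + £63,000 = £540,000
  Exemption: £83,000 − 20% × (£540,000 − £268,000) = £83,000 − £54,400 = £28,600
  Base: £540,000 − £28,600 = £511,400
  £511,400 × 22% = £112,508

£112,508 > £9,090, so the supplementary minimum tax is the binding amount.

£112,508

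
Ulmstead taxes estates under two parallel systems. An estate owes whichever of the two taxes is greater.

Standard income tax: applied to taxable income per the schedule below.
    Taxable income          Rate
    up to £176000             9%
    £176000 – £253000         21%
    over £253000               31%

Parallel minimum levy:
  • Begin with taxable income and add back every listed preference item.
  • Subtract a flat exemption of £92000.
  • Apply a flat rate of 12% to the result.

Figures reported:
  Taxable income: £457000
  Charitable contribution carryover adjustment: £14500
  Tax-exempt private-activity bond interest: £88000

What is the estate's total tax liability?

£95250

Parallel minimum levy:
  Adjusted income: £457000 + £14500 + £88000 = £559500
  Less exemption £92000 → base £467500
  £467500 × 12% = £56100

Standard income tax:
  £176000 × 9% = £15840
  £77000 × 21% = £16170
  £204000 × 31% = £63240
  → £95250

£95250 > £56100, so the standard income tax governs.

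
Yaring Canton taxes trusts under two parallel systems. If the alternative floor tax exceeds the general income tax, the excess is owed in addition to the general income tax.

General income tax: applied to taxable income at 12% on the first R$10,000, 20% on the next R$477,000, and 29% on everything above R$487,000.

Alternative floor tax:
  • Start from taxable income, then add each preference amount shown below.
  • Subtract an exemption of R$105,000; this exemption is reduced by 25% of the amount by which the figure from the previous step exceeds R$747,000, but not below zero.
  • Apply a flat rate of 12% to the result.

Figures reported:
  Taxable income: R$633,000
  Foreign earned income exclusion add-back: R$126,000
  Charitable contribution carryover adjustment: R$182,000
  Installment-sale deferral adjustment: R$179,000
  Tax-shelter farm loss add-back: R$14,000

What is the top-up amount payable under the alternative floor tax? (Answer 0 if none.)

Alternative floor tax:
  Adjusted income: R$633,000 + R$126,000 + R$182,000 + R$179,000 + R$14,000 = R$1,134,000
  Exemption: R$105,000 − 25% × (R$1,134,000 − R$747,000) = R$105,000 − R$96,750 = R$8,250
  Base: R$1,134,000 − R$8,250 = R$1,125,750
  R$1,125,750 × 12% = R$135,090

General income tax:
  R$10,000 × 12% = R$1,200
  R$477,000 × 20% = R$95,400
  R$146,000 × 29% = R$42,340
  → R$138,940

R$135,090 ≤ R$138,940, so no add-on is due.

R$0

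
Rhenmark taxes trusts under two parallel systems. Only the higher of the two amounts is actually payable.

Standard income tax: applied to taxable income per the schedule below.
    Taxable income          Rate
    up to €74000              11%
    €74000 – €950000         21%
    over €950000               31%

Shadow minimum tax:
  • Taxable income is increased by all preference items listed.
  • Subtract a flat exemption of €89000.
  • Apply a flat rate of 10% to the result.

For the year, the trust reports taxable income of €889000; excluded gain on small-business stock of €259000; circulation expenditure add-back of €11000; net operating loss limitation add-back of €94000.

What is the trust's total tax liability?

Standard income tax:
  €74000 × 11% = €8140
  €815000 × 21% = €171150
  → €179290

Shadow minimum tax:
  Adjusted income: €889000 + €259000 + €11000 + €94000 = €1253000
  Less exemption €89000 → base €1164000
  €1164000 × 10% = €116400

€179290 > €116400, so the standard income tax governs.

€179290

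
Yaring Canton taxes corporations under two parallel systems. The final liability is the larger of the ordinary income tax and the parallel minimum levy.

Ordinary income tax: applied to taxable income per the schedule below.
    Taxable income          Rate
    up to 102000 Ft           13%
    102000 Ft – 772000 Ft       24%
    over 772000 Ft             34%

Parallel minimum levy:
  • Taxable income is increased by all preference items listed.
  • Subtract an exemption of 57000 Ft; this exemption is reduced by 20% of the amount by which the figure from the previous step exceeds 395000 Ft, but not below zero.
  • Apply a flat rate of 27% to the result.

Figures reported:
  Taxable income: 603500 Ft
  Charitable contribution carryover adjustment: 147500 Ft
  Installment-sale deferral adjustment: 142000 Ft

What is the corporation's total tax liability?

241110 Ft

Ordinary income tax:
  102000 Ft × 13% = 13260 Ft
  501500 Ft × 24% = 120360 Ft
  → 133620 Ft

Parallel minimum levy:
  Adjusted income: 603500 Ft + 147500 Ft + 142000 Ft = 893000 Ft
  Exemption: 20% × (893000 Ft − 395000 Ft) = 99600 Ft ≥ 57000 Ft, so the exemption is fully phased out
  Base: 893000 Ft − 0 Ft = 893000 Ft
  893000 Ft × 27% = 241110 Ft

241110 Ft > 133620 Ft, so the parallel minimum levy is the binding amount.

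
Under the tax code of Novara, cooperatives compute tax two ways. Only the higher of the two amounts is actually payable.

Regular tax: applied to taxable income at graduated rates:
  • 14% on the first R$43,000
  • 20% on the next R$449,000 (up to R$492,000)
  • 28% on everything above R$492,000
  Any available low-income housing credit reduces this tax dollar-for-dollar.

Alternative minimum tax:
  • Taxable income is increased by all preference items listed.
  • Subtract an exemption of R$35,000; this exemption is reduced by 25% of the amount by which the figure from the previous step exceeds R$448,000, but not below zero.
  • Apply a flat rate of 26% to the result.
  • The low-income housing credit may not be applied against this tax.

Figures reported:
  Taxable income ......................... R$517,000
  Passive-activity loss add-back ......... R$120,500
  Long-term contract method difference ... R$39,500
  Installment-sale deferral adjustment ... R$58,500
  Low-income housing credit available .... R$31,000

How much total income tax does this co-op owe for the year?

R$191,230

Regular tax:
  R$43,000 × 14% = R$6,020
  R$449,000 × 20% = R$89,800
  R$25,000 × 28% = R$7,000
  → R$102,820
  Less low-income housing credit R$31,000 → R$71,820

Alternative minimum tax:
  Adjusted income: R$517,000 + R$120,500 + R$39,500 + R$58,500 = R$735,500
  Exemption: 25% × (R$735,500 − R$448,000) = R$71,875 ≥ R$35,000, so the exemption is fully phased out
  Base: R$735,500 − R$0 = R$735,500
  R$735,500 × 26% = R$191,230

R$191,230 > R$71,820, so the alternative minimum tax is the binding amount.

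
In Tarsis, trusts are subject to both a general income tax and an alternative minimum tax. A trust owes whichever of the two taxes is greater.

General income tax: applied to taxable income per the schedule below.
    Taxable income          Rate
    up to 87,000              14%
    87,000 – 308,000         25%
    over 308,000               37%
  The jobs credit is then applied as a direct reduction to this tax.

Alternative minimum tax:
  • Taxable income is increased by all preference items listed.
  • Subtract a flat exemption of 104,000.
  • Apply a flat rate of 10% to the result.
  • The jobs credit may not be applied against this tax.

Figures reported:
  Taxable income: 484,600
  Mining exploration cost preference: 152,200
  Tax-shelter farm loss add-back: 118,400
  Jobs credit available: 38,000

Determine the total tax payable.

94,772

General income tax:
  87,000 × 14% = 12,180
  221,000 × 25% = 55,250
  176,600 × 37% = 65,342
  → 132,772
  Less jobs credit 38,000 → 94,772

Alternative minimum tax:
  Adjusted income: 484,600 + 152,200 + 118,400 = 755,200
  Less exemption 104,000 → base 651,200
  651,200 × 10% = 65,120

94,772 > 65,120, so the general income tax governs.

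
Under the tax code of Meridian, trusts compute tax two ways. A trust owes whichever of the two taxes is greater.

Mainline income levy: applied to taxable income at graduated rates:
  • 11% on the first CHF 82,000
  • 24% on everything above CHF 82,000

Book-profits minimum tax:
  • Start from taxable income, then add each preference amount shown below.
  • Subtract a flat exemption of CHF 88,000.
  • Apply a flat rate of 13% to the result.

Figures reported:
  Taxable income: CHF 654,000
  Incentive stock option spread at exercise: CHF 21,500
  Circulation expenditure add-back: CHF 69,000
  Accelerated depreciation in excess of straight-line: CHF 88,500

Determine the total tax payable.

CHF 146,300

Book-profits minimum tax:
  Adjusted income: CHF 654,000 + CHF 21,500 + CHF 69,000 + CHF 88,500 = CHF 833,000
  Less exemption CHF 88,000 → base CHF 745,000
  CHF 745,000 × 13% = CHF 96,850

Mainline income levy:
  CHF 82,000 × 11% = CHF 9,020
  CHF 572,000 × 24% = CHF 137,280
  → CHF 146,300

CHF 146,300 > CHF 96,850, so the mainline income levy governs.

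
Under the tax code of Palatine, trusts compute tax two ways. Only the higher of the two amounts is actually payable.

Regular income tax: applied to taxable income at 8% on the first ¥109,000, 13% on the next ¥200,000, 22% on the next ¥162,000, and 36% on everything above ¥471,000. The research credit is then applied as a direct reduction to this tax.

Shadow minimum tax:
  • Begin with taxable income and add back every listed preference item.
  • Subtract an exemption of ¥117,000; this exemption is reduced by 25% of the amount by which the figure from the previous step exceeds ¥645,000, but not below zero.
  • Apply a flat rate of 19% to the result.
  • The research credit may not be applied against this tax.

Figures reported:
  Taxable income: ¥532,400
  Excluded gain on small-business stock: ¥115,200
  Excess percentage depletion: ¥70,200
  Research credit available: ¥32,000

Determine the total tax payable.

Shadow minimum tax:
  Adjusted income: ¥532,400 + ¥115,200 + ¥70,200 = ¥717,800
  Exemption: ¥117,000 − 25% × (¥717,800 − ¥645,000) = ¥117,000 − ¥18,200 = ¥98,800
  Base: ¥717,800 − ¥98,800 = ¥619,000
  ¥619,000 × 19% = ¥117,610

Regular income tax:
  ¥109,000 × 8% = ¥8,720
  ¥200,000 × 13% = ¥26,000
  ¥162,000 × 22% = ¥35,640
  ¥61,400 × 36% = ¥22,104
  → ¥92,464
  Less research credit ¥32,000 → ¥60,464

¥117,610 > ¥60,464, so the shadow minimum tax is the binding amount.

¥117,610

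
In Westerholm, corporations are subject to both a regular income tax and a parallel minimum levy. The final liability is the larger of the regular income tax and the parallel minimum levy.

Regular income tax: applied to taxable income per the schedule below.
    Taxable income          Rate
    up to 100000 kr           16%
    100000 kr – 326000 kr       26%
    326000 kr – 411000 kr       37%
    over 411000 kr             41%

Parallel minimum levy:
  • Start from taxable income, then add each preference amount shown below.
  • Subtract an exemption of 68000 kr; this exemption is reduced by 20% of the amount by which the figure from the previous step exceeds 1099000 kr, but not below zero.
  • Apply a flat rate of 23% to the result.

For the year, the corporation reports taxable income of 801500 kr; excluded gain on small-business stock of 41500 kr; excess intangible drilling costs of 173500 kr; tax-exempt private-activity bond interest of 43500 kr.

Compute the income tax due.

Parallel minimum levy:
  Adjusted income: 801500 kr + 41500 kr + 173500 kr + 43500 kr = 1060000 kr
  Exemption: 1060000 kr ≤ 1099000 kr, so full 68000 kr applies
  Base: 1060000 kr − 68000 kr = 992000 kr
  992000 kr × 23% = 228160 kr

Regular income tax:
  100000 kr × 16% = 16000 kr
  226000 kr × 26% = 58760 kr
  85000 kr × 37% = 31450 kr
  390500 kr × 41% = 160105 kr
  → 266315 kr

266315 kr > 228160 kr, so the regular income tax governs.

266315 kr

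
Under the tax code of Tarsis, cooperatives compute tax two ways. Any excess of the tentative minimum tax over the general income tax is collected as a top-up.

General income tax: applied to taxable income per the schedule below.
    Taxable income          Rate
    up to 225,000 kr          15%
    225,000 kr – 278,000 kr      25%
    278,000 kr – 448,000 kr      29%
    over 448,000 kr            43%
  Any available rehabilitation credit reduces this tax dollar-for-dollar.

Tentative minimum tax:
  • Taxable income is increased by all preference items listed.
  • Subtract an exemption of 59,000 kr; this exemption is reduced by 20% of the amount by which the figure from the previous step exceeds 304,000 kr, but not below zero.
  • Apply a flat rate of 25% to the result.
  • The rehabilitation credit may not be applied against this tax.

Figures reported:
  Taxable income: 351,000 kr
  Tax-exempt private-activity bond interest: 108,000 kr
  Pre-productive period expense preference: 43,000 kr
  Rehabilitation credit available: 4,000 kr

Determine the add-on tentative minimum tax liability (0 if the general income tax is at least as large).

General income tax:
  225,000 kr × 15% = 33,750 kr
  53,000 kr × 25% = 13,250 kr
  73,000 kr × 29% = 21,170 kr
  → 68,170 kr
  Less rehabilitation credit 4,000 kr → 64,170 kr

Tentative minimum tax:
  Adjusted income: 351,000 kr + 108,000 kr + 43,000 kr = 502,000 kr
  Exemption: 59,000 kr − 20% × (502,000 kr − 304,000 kr) = 59,000 kr − 39,600 kr = 19,400 kr
  Base: 502,000 kr − 19,400 kr = 482,600 kr
  482,600 kr × 25% = 120,650 kr

Excess of tentative minimum tax over general income tax: 120,650 kr − 64,170 kr = 56,480 kr.

56,480 kr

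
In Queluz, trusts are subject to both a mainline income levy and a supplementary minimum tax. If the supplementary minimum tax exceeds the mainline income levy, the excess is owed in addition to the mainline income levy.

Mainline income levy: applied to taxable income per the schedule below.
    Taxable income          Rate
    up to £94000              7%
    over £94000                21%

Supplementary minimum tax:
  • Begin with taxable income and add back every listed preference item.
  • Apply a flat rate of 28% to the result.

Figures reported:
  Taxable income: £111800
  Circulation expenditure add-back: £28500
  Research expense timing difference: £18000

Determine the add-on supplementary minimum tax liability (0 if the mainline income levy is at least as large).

Mainline income levy:
  £94000 × 7% = £6580
  £17800 × 21% = £3738
  → £10318

Supplementary minimum tax:
  Adjusted income: £111800 + £28500 + £18000 = £158300
  £158300 × 28% = £44324

Excess of supplementary minimum tax over mainline income levy: £44324 − £10318 = £34006.

£34006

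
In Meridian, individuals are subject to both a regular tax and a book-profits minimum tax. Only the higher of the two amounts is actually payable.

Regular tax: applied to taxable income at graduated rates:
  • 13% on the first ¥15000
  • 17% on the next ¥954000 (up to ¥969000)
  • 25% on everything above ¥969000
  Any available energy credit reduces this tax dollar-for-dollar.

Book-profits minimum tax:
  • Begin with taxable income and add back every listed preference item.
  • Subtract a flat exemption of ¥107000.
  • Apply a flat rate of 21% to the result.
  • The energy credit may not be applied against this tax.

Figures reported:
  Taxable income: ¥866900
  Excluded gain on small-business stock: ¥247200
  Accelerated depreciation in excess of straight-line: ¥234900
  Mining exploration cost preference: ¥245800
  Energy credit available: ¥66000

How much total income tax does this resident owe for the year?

¥312438

Regular tax:
  ¥15000 × 13% = ¥1950
  ¥851900 × 17% = ¥144823
  → ¥146773
  Less energy credit ¥66000 → ¥80773

Book-profits minimum tax:
  Adjusted income: ¥866900 + ¥247200 + ¥234900 + ¥245800 = ¥1594800
  Less exemption ¥107000 → base ¥1487800
  ¥1487800 × 21% = ¥312438

¥312438 > ¥80773, so the book-profits minimum tax is the binding amount.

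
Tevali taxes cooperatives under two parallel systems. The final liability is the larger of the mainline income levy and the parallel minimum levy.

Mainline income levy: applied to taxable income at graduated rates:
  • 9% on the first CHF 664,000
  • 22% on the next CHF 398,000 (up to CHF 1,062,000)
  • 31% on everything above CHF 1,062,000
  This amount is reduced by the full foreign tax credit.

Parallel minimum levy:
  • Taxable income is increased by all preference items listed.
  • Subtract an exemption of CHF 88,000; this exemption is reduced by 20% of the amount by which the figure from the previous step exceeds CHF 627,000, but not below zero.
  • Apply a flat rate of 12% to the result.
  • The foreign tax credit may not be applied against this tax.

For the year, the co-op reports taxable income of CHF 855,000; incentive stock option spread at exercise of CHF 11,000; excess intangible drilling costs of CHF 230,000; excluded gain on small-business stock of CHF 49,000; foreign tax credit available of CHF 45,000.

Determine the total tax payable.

CHF 137,400

Parallel minimum levy:
  Adjusted income: CHF 855,000 + CHF 11,000 + CHF 230,000 + CHF 49,000 = CHF 1,145,000
  Exemption: 20% × (CHF 1,145,000 − CHF 627,000) = CHF 103,600 ≥ CHF 88,000, so the exemption is fully phased out
  Base: CHF 1,145,000 − CHF 0 = CHF 1,145,000
  CHF 1,145,000 × 12% = CHF 137,400

Mainline income levy:
  CHF 664,000 × 9% = CHF 59,760
  CHF 191,000 × 22% = CHF 42,020
  → CHF 101,780
  Less foreign tax credit CHF 45,000 → CHF 56,780

CHF 137,400 > CHF 56,780, so the parallel minimum levy is the binding amount.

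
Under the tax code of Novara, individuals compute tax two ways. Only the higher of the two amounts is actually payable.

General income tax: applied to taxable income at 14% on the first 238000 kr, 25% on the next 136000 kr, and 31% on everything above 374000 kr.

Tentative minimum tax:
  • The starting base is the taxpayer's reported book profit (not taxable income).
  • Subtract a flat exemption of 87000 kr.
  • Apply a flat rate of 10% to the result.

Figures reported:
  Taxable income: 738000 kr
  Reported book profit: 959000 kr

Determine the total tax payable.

General income tax:
  238000 kr × 14% = 33320 kr
  136000 kr × 25% = 34000 kr
  364000 kr × 31% = 112840 kr
  → 180160 kr

Tentative minimum tax:
  Base (reported book profit): 959000 kr
  Less exemption 87000 kr → base 872000 kr
  872000 kr × 10% = 87200 kr

180160 kr > 87200 kr, so the general income tax governs.

180160 kr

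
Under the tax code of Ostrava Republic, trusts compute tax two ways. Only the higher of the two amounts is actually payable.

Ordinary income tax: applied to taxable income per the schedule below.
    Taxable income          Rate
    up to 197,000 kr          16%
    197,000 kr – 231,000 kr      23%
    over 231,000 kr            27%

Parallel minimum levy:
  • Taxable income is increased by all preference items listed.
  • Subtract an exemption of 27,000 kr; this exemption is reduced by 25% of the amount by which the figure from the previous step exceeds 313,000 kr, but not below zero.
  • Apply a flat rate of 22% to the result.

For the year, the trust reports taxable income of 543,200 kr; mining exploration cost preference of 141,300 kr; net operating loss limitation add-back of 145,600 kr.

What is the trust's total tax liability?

Parallel minimum levy:
  Adjusted income: 543,200 kr + 141,300 kr + 145,600 kr = 830,100 kr
  Exemption: 25% × (830,100 kr − 313,000 kr) = 129,275 kr ≥ 27,000 kr, so the exemption is fully phased out
  Base: 830,100 kr − 0 kr = 830,100 kr
  830,100 kr × 22% = 182,622 kr

Ordinary income tax:
  197,000 kr × 16% = 31,520 kr
  34,000 kr × 23% = 7,820 kr
  312,200 kr × 27% = 84,294 kr
  → 123,634 kr

182,622 kr > 123,634 kr, so the parallel minimum levy is the binding amount.

182,622 kr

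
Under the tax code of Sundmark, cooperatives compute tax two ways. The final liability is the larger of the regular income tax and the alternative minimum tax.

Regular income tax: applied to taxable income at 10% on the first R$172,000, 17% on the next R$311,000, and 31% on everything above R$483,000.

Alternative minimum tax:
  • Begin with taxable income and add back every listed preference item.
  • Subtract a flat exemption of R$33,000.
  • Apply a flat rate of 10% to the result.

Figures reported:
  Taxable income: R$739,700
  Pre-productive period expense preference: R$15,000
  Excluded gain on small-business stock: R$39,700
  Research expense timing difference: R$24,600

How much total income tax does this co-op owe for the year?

R$149,647

Alternative minimum tax:
  Adjusted income: R$739,700 + R$15,000 + R$39,700 + R$24,600 = R$819,000
  Less exemption R$33,000 → base R$786,000
  R$786,000 × 10% = R$78,600

Regular income tax:
  R$172,000 × 10% = R$17,200
  R$311,000 × 17% = R$52,870
  R$256,700 × 31% = R$79,577
  → R$149,647

R$149,647 > R$78,600, so the regular income tax governs.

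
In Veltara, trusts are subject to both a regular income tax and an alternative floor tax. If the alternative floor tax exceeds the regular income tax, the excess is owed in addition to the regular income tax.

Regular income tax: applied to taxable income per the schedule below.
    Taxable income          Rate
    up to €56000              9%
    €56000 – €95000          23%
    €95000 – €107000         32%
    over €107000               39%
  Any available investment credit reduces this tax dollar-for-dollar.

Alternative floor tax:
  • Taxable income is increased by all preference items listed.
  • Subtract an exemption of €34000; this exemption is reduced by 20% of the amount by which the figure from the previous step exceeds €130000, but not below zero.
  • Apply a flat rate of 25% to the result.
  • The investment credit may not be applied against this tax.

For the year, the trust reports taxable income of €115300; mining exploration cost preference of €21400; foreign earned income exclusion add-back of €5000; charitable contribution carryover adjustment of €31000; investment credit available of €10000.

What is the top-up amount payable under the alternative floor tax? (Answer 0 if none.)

€25723

Regular income tax:
  €56000 × 9% = €5040
  €39000 × 23% = €8970
  €12000 × 32% = €3840
  €8300 × 39% = €3237
  → €21087
  Less investment credit €10000 → €11087

Alternative floor tax:
  Adjusted income: €115300 + €21400 + €5000 + €31000 = €172700
  Exemption: €34000 − 20% × (€172700 − €130000) = €34000 − €8540 = €25460
  Base: €172700 − €25460 = €147240
  €147240 × 25% = €36810

Excess of alternative floor tax over regular income tax: €36810 − €11087 = €25723.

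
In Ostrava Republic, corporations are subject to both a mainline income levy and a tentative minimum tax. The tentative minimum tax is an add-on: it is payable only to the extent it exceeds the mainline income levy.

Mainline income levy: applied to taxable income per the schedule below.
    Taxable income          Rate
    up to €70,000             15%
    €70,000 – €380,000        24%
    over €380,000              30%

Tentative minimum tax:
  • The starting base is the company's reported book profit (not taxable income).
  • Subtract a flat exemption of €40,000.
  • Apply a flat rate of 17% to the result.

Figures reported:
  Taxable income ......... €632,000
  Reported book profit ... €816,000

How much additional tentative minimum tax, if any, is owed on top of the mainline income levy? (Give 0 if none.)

Mainline income levy:
  €70,000 × 15% = €10,500
  €310,000 × 24% = €74,400
  €252,000 × 30% = €75,600
  → €160,500

Tentative minimum tax:
  Base (reported book profit): €816,000
  Less exemption €40,000 → base €776,000
  €776,000 × 17% = €131,920

€131,920 ≤ €160,500, so no add-on is due.

€0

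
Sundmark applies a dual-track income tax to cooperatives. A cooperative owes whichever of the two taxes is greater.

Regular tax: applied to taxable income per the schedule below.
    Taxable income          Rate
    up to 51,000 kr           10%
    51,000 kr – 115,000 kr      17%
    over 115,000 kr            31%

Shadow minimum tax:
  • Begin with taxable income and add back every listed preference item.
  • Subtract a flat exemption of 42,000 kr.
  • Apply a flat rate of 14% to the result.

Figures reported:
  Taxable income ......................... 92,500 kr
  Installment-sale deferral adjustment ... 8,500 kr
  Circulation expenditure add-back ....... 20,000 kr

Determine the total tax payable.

12,155 kr

Regular tax:
  51,000 kr × 10% = 5,100 kr
  41,500 kr × 17% = 7,055 kr
  → 12,155 kr

Shadow minimum tax:
  Adjusted income: 92,500 kr + 8,500 kr + 20,000 kr = 121,000 kr
  Less exemption 42,000 kr → base 79,000 kr
  79,000 kr × 14% = 11,060 kr

12,155 kr > 11,060 kr, so the regular tax governs.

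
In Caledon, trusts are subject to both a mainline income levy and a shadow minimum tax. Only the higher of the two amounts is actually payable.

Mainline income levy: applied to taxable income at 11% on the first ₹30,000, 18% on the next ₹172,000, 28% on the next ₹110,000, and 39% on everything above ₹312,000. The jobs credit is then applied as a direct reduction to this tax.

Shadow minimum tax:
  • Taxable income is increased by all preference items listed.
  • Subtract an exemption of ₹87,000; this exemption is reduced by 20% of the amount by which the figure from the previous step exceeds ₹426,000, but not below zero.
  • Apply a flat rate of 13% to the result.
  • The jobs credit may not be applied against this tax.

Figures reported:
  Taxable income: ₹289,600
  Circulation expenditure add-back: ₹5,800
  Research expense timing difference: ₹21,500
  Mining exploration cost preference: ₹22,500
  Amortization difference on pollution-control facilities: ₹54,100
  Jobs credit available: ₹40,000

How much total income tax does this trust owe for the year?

Shadow minimum tax:
  Adjusted income: ₹289,600 + ₹5,800 + ₹21,500 + ₹22,500 + ₹54,100 = ₹393,500
  Exemption: ₹393,500 ≤ ₹426,000, so full ₹87,000 applies
  Base: ₹393,500 − ₹87,000 = ₹306,500
  ₹306,500 × 13% = ₹39,845

Mainline income levy:
  ₹30,000 × 11% = ₹3,300
  ₹172,000 × 18% = ₹30,960
  ₹87,600 × 28% = ₹24,528
  → ₹58,788
  Less jobs credit ₹40,000 → ₹18,788

₹39,845 > ₹18,788, so the shadow minimum tax is the binding amount.

₹39,845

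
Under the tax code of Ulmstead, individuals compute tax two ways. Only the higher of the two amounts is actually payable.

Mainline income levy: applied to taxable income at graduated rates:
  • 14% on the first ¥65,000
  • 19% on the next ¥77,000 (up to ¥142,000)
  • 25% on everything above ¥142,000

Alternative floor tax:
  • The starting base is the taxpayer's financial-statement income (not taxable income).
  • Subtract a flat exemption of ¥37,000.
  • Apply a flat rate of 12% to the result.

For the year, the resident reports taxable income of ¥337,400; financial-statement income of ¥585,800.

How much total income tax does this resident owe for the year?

Alternative floor tax:
  Base (financial-statement income): ¥585,800
  Less exemption ¥37,000 → base ¥548,800
  ¥548,800 × 12% = ¥65,856

Mainline income levy:
  ¥65,000 × 14% = ¥9,100
  ¥77,000 × 19% = ¥14,630
  ¥195,400 × 25% = ¥48,850
  → ¥72,580

¥72,580 > ¥65,856, so the mainline income levy governs.

¥72,580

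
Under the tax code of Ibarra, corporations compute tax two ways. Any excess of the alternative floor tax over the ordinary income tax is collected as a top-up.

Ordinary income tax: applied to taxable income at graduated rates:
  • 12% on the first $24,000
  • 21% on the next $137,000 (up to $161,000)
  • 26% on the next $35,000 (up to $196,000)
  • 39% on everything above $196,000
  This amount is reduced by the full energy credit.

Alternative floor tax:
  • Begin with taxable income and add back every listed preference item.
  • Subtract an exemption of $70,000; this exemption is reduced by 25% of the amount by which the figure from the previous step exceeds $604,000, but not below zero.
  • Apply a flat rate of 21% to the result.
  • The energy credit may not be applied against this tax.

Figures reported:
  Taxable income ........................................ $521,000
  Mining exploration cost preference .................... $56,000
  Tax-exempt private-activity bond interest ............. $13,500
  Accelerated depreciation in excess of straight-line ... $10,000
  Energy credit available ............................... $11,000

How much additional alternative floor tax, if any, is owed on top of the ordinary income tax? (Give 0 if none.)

Alternative floor tax:
  Adjusted income: $521,000 + $56,000 + $13,500 + $10,000 = $600,500
  Exemption: $600,500 ≤ $604,000, so full $70,000 applies
  Base: $600,500 − $70,000 = $530,500
  $530,500 × 21% = $111,405

Ordinary income tax:
  $24,000 × 12% = $2,880
  $137,000 × 21% = $28,770
  $35,000 × 26% = $9,100
  $325,000 × 39% = $126,750
  → $167,500
  Less energy credit $11,000 → $156,500

$111,405 ≤ $156,500, so no add-on is due.

$0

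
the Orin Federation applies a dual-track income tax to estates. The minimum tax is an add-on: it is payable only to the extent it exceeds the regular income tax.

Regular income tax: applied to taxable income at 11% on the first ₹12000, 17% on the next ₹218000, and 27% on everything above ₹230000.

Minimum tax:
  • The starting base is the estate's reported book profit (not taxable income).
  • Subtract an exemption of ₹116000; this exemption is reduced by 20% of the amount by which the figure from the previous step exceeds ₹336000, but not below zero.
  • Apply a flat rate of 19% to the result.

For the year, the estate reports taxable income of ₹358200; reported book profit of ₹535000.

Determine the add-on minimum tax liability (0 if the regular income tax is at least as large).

Regular income tax:
  ₹12000 × 11% = ₹1320
  ₹218000 × 17% = ₹37060
  ₹128200 × 27% = ₹34614
  → ₹72994

Minimum tax:
  Base (reported book profit): ₹535000
  Exemption: ₹116000 − 20% × (₹535000 − ₹336000) = ₹116000 − ₹39800 = ₹76200
  Base: ₹535000 − ₹76200 = ₹458800
  ₹458800 × 19% = ₹87172

Excess of minimum tax over regular income tax: ₹87172 − ₹72994 = ₹14178.

₹14178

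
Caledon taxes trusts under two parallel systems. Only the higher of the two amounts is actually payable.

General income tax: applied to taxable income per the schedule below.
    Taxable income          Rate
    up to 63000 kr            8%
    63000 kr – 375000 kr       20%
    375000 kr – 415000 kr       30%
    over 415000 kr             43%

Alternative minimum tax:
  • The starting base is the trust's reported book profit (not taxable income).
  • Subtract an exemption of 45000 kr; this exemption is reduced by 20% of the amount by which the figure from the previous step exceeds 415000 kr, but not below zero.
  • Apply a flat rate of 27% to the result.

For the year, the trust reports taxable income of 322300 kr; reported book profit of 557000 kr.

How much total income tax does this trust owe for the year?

General income tax:
  63000 kr × 8% = 5040 kr
  259300 kr × 20% = 51860 kr
  → 56900 kr

Alternative minimum tax:
  Base (reported book profit): 557000 kr
  Exemption: 45000 kr − 20% × (557000 kr − 415000 kr) = 45000 kr − 28400 kr = 16600 kr
  Base: 557000 kr − 16600 kr = 540400 kr
  540400 kr × 27% = 145908 kr

145908 kr > 56900 kr, so the alternative minimum tax is the binding amount.

145908 kr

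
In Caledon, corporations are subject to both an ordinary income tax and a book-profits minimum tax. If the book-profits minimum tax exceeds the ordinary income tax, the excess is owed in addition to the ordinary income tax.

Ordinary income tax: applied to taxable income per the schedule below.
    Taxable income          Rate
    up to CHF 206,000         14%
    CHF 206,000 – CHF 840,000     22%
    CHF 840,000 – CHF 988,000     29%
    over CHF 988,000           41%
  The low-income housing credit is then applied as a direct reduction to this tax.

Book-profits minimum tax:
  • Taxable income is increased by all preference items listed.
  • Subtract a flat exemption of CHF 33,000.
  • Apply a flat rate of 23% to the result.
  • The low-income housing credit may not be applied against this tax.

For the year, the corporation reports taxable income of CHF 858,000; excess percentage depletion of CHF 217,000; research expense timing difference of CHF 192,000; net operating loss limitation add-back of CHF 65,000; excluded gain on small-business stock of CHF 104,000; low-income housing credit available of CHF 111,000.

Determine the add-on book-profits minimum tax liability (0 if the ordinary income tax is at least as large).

CHF 260,150

Ordinary income tax:
  CHF 206,000 × 14% = CHF 28,840
  CHF 634,000 × 22% = CHF 139,480
  CHF 18,000 × 29% = CHF 5,220
  → CHF 173,540
  Less low-income housing credit CHF 111,000 → CHF 62,540

Book-profits minimum tax:
  Adjusted income: CHF 858,000 + CHF 217,000 + CHF 192,000 + CHF 65,000 + CHF 104,000 = CHF 1,436,000
  Less exemption CHF 33,000 → base CHF 1,403,000
  CHF 1,403,000 × 23% = CHF 322,690

Excess of book-profits minimum tax over ordinary income tax: CHF 322,690 − CHF 62,540 = CHF 260,150.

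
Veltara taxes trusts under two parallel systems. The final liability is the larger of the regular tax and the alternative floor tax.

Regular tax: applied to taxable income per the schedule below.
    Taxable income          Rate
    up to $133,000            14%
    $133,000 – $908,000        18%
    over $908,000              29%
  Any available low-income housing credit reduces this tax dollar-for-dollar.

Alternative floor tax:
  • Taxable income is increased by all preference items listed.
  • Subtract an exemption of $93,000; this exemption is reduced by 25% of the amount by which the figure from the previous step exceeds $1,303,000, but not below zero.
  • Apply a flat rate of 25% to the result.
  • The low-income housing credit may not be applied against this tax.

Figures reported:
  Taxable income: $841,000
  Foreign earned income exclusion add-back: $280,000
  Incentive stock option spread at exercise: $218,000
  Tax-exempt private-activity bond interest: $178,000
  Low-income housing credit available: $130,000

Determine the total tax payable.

Regular tax:
  $133,000 × 14% = $18,620
  $708,000 × 18% = $127,440
  → $146,060
  Less low-income housing credit $130,000 → $16,060

Alternative floor tax:
  Adjusted income: $841,000 + $280,000 + $218,000 + $178,000 = $1,517,000
  Exemption: $93,000 − 25% × ($1,517,000 − $1,303,000) = $93,000 − $53,500 = $39,500
  Base: $1,517,000 − $39,500 = $1,477,500
  $1,477,500 × 25% = $369,375

$369,375 > $16,060, so the alternative floor tax is the binding amount.

$369,375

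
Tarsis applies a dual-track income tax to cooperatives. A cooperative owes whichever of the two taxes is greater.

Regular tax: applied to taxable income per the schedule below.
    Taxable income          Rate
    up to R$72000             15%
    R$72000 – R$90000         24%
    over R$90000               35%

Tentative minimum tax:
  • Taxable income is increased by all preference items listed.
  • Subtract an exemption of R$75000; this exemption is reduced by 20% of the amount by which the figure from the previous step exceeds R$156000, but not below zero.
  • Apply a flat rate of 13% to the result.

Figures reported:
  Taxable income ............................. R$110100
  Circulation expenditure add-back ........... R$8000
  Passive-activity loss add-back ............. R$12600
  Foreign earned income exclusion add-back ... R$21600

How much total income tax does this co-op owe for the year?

R$22155

Regular tax:
  R$72000 × 15% = R$10800
  R$18000 × 24% = R$4320
  R$20100 × 35% = R$7035
  → R$22155

Tentative minimum tax:
  Adjusted income: R$110100 + R$8000 + R$12600 + R$21600 = R$152300
  Exemption: R$152300 ≤ R$156000, so full R$75000 applies
  Base: R$152300 − R$75000 = R$77300
  R$77300 × 13% = R$10049

R$22155 > R$10049, so the regular tax governs.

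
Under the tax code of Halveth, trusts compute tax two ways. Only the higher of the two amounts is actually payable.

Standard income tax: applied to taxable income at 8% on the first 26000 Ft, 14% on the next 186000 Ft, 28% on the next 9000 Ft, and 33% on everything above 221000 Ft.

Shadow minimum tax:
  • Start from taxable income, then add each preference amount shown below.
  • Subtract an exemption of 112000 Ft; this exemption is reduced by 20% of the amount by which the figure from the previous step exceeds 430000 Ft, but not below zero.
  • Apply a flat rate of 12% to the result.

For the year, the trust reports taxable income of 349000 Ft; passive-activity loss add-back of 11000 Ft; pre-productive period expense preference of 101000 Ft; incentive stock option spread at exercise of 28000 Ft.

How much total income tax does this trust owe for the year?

72880 Ft

Standard income tax:
  26000 Ft × 8% = 2080 Ft
  186000 Ft × 14% = 26040 Ft
  9000 Ft × 28% = 2520 Ft
  128000 Ft × 33% = 42240 Ft
  → 72880 Ft

Shadow minimum tax:
  Adjusted income: 349000 Ft + 11000 Ft + 101000 Ft + 28000 Ft = 489000 Ft
  Exemption: 112000 Ft − 20% × (489000 Ft − 430000 Ft) = 112000 Ft − 11800 Ft = 100200 Ft
  Base: 489000 Ft − 100200 Ft = 388800 Ft
  388800 Ft × 12% = 46656 Ft

72880 Ft > 46656 Ft, so the standard income tax governs.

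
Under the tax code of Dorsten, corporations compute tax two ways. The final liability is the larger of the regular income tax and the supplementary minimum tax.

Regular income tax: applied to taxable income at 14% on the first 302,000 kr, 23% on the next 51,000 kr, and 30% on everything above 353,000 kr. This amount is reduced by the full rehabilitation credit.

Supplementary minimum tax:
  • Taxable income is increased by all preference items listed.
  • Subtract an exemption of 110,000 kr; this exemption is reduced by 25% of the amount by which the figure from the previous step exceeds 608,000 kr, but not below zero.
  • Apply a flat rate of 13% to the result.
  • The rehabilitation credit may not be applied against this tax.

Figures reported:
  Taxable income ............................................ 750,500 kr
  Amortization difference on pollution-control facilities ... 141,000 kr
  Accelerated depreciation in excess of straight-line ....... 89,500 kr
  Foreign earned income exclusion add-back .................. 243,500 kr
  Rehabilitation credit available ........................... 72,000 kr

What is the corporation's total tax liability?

Regular income tax:
  302,000 kr × 14% = 42,280 kr
  51,000 kr × 23% = 11,730 kr
  397,500 kr × 30% = 119,250 kr
  → 173,260 kr
  Less rehabilitation credit 72,000 kr → 101,260 kr

Supplementary minimum tax:
  Adjusted income: 750,500 kr + 141,000 kr + 89,500 kr + 243,500 kr = 1,224,500 kr
  Exemption: 25% × (1,224,500 kr − 608,000 kr) = 154,125 kr ≥ 110,000 kr, so the exemption is fully phased out
  Base: 1,224,500 kr − 0 kr = 1,224,500 kr
  1,224,500 kr × 13% = 159,185 kr

159,185 kr > 101,260 kr, so the supplementary minimum tax is the binding amount.

159,185 kr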